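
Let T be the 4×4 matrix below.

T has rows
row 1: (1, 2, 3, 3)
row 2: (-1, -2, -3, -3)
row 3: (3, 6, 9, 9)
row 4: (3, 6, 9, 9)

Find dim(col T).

Row reduce to echelon form.
R2 ← R2 + R1: [0, 0, 0, 0]
R3 ← R3 − (3)·R1: [0, 0, 0, 0]
R4 ← R4 − (3)·R1: [0, 0, 0, 0]
Echelon form has 1 nonzero row, so rank(T) = 1.
The column space has dimension equal to the rank: 1.

1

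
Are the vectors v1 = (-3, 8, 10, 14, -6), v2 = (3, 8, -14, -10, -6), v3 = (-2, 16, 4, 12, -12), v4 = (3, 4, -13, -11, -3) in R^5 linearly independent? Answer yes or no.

no

Form the matrix with these vectors as rows and row reduce.
R2 ← R2 + R1: [0, 16, -4, 4, -12]
R3 ← R3 − (2/3)·R1: [0, 32/3, -8/3, 8/3, -8]
R4 ← R4 + R1: [0, 12, -3, 3, -9]
R3 ← R3 − (2/3)·R2: [0, 0, 0, 0, 0]
R4 ← R4 − (3/4)·R2: [0, 0, 0, 0, 0]
2 nonzero rows, so the 4 vectors span a space of dimension 2.
Since 2 < 4, the vectors are linearly dependent.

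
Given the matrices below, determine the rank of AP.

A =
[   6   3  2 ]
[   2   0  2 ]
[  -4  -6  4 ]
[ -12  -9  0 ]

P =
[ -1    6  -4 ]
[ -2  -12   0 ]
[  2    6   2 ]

2

First compute AP:
[[ -8,  12, -20],
 [  2,  24,  -4],
 [ 24,  72,  24],
 [ 30,  36,  48]]
Now row reduce the product.
R2 ← R2 + (1/4)·R1: [0, 27, -9]
R3 ← R3 + (3)·R1: [0, 108, -36]
R4 ← R4 + (15/4)·R1: [0, 81, -27]
R3 ← R3 − (4)·R2: [0, 0, 0]
R4 ← R4 − (3)·R2: [0, 0, 0]
2 nonzero rows, so rank(AP) = 2.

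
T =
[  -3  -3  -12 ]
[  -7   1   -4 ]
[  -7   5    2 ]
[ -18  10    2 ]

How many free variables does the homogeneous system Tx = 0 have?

Row reduce to echelon form.
R2 ← R2 − (7/3)·R1: [0, 8, 24]
R3 ← R3 − (7/3)·R1: [0, 12, 30]
R4 ← R4 − (6)·R1: [0, 28, 74]
R3 ← R3 − (3/2)·R2: [0, 0, -6]
R4 ← R4 − (7/2)·R2: [0, 0, -10]
R4 ← R4 − (5/3)·R3: [0, 0, 0]
3 nonzero rows, so rank(T) = 3.
T has 3 columns; by rank–nullity, nullity = 3 − 3 = 0.

0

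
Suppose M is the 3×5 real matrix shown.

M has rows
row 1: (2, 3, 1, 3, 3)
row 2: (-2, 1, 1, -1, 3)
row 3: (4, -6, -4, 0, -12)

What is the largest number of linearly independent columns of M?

2

Row reduce to echelon form.
R2 ← R2 + R1: [0, 4, 2, 2, 6]
R3 ← R3 − (2)·R1: [0, -12, -6, -6, -18]
R3 ← R3 + (3)·R2: [0, 0, 0, 0, 0]
Echelon form has 2 nonzero rows, so rank(M) = 2.
The rank gives the maximum number of linearly independent columns: 2.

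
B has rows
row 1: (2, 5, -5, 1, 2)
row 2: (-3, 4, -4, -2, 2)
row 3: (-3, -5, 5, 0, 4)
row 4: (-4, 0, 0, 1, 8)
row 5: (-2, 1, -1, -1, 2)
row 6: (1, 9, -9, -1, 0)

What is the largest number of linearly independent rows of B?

Row reduce to echelon form.
R2 ← R2 + (3/2)·R1: [0, 23/2, -23/2, -1/2, 5]
R3 ← R3 + (3/2)·R1: [0, 5/2, -5/2, 3/2, 7]
R4 ← R4 + (2)·R1: [0, 10, -10, 3, 12]
R5 ← R5 + R1: [0, 6, -6, 0, 4]
R6 ← R6 − (1/2)·R1: [0, 13/2, -13/2, -3/2, -1]
R3 ← R3 − (5/23)·R2: [0, 0, 0, 37/23, 136/23]
R4 ← R4 − (20/23)·R2: [0, 0, 0, 79/23, 176/23]
R5 ← R5 − (12/23)·R2: [0, 0, 0, 6/23, 32/23]
R6 ← R6 − (13/23)·R2: [0, 0, 0, -28/23, -88/23]
R4 ← R4 − (79/37)·R3: [0, 0, 0, 0, -184/37]
R5 ← R5 − (6/37)·R3: [0, 0, 0, 0, 16/37]
R6 ← R6 + (28/37)·R3: [0, 0, 0, 0, 24/37]
R5 ← R5 + (2/23)·R4: [0, 0, 0, 0, 0]
R6 ← R6 + (3/23)·R4: [0, 0, 0, 0, 0]
Echelon form has 4 nonzero rows, so rank(B) = 4.
The rank gives the maximum number of linearly independent rows: 4.

4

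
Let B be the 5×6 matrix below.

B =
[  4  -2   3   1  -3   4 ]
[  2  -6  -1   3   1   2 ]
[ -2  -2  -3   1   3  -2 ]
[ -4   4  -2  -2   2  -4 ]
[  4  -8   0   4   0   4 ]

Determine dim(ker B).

4

Row reduce to echelon form.
R2 ← R2 − (1/2)·R1: [0, -5, -5/2, 5/2, 5/2, 0]
R3 ← R3 + (1/2)·R1: [0, -3, -3/2, 3/2, 3/2, 0]
R4 ← R4 + R1: [0, 2, 1, -1, -1, 0]
R5 ← R5 − R1: [0, -6, -3, 3, 3, 0]
R3 ← R3 − (3/5)·R2: [0, 0, 0, 0, 0, 0]
R4 ← R4 + (2/5)·R2: [0, 0, 0, 0, 0, 0]
R5 ← R5 − (6/5)·R2: [0, 0, 0, 0, 0, 0]
2 nonzero rows, so rank(B) = 2.
B has 6 columns; by rank–nullity, nullity = 6 − 2 = 4.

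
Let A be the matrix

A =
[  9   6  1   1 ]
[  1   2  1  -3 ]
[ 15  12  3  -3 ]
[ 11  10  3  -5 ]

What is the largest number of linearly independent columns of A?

2

Row reduce to echelon form.
R2 ← R2 − (1/9)·R1: [0, 4/3, 8/9, -28/9]
R3 ← R3 − (5/3)·R1: [0, 2, 4/3, -14/3]
R4 ← R4 − (11/9)·R1: [0, 8/3, 16/9, -56/9]
R3 ← R3 − (3/2)·R2: [0, 0, 0, 0]
R4 ← R4 − (2)·R2: [0, 0, 0, 0]
Echelon form has 2 nonzero rows, so rank(A) = 2.
The rank gives the maximum number of linearly independent columns: 2.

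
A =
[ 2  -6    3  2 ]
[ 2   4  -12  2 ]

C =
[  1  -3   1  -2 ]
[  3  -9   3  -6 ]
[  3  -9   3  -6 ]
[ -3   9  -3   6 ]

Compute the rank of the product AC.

First compute AC:
[[-13,  39, -13,  26],
 [-28,  84, -28,  56]]
Now row reduce the product.
R2 ← R2 − (28/13)·R1: [0, 0, 0, 0]
1 nonzero row, so rank(AC) = 1.

1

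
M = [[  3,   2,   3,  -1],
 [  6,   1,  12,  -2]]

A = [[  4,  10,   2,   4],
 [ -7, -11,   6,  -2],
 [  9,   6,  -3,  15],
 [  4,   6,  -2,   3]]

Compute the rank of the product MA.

2

First compute MA:
[[ 21,  20,  11,  50],
 [117, 109, -14, 196]]
Now row reduce the product.
R2 ← R2 − (39/7)·R1: [0, -17/7, -527/7, -578/7]
2 nonzero rows, so rank(MA) = 2.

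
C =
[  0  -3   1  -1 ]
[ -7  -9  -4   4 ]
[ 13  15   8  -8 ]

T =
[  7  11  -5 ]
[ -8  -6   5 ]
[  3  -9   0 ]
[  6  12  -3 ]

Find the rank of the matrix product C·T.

First compute CT:
[[ 21,  -3, -12],
 [ 35,  61, -22],
 [-53, -115,  34]]
Now row reduce the product.
R2 ← R2 − (5/3)·R1: [0, 66, -2]
R3 ← R3 + (53/21)·R1: [0, -858/7, 26/7]
R3 ← R3 + (13/7)·R2: [0, 0, 0]
2 nonzero rows, so rank(CT) = 2.

2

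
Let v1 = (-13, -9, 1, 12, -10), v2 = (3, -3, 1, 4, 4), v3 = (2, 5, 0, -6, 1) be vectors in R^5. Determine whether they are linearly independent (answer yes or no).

Form the matrix with these vectors as rows and row reduce.
R2 ← R2 + (3/13)·R1: [0, -66/13, 16/13, 88/13, 22/13]
R3 ← R3 + (2/13)·R1: [0, 47/13, 2/13, -54/13, -7/13]
R3 ← R3 + (47/66)·R2: [0, 0, 34/33, 2/3, 2/3]
3 nonzero rows, so the 3 vectors span a space of dimension 3.
Since 3 = 3, the vectors are linearly independent.

yes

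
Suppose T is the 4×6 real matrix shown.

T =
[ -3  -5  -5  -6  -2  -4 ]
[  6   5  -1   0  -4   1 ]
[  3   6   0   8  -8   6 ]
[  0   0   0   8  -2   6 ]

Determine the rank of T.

4

Row reduce to echelon form.
R2 ← R2 + (2)·R1: [0, -5, -11, -12, -8, -7]
R3 ← R3 + R1: [0, 1, -5, 2, -10, 2]
R3 ← R3 + (1/5)·R2: [0, 0, -36/5, -2/5, -58/5, 3/5]
Echelon form has 4 nonzero rows, so rank(T) = 4.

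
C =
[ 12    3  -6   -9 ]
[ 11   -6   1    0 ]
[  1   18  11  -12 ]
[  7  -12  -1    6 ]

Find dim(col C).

Row reduce to echelon form.
R2 ← R2 − (11/12)·R1: [0, -35/4, 13/2, 33/4]
R3 ← R3 − (1/12)·R1: [0, 71/4, 23/2, -45/4]
R4 ← R4 − (7/12)·R1: [0, -55/4, 5/2, 45/4]
R3 ← R3 + (71/35)·R2: [0, 0, 864/35, 192/35]
R4 ← R4 − (11/7)·R2: [0, 0, -54/7, -12/7]
R4 ← R4 + (5/16)·R3: [0, 0, 0, 0]
Echelon form has 3 nonzero rows, so rank(C) = 3.
The column space has dimension equal to the rank: 3.

3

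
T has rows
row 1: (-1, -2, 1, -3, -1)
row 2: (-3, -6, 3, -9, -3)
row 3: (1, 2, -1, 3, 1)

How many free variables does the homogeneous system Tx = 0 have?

Row reduce to echelon form.
R2 ← R2 − (3)·R1: [0, 0, 0, 0, 0]
R3 ← R3 + R1: [0, 0, 0, 0, 0]
1 nonzero row, so rank(T) = 1.
T has 5 columns; by rank–nullity, nullity = 5 − 1 = 4.

4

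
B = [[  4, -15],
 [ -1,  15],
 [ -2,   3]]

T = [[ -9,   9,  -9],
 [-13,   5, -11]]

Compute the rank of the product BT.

First compute BT:
[[159, -39, 129],
 [-186,  66, -156],
 [-21,  -3, -15]]
Now row reduce the product.
R2 ← R2 + (62/53)·R1: [0, 1080/53, -270/53]
R3 ← R3 + (7/53)·R1: [0, -432/53, 108/53]
R3 ← R3 + (2/5)·R2: [0, 0, 0]
2 nonzero rows, so rank(BT) = 2.

2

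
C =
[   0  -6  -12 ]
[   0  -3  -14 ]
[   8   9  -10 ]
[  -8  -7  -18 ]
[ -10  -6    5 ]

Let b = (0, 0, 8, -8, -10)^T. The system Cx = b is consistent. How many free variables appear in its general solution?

Row reduce the augmented matrix [C | b].
Swap R1 ↔ R3
R4 ← R4 + R1: [0, 2, -28, 0]
R5 ← R5 + (5/4)·R1: [0, 21/4, -15/2, 0]
R3 ← R3 − (2)·R2: [0, 0, 16, 0]
R4 ← R4 + (2/3)·R2: [0, 0, -112/3, 0]
R5 ← R5 + (7/4)·R2: [0, 0, -32, 0]
R4 ← R4 + (7/3)·R3: [0, 0, 0, 0]
R5 ← R5 + (2)·R3: [0, 0, 0, 0]
The echelon form has 3 nonzero rows, and every pivot lies in the first 3 columns, so rank(C) = rank([C|b]) = 3.
The system is consistent.
Free variables = (unknowns) − (rank) = 3 − 3 = 0.

0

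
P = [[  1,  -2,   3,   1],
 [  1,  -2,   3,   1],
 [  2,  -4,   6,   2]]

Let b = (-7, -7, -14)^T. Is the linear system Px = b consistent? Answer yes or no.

yes

Row reduce the augmented matrix [P | b].
R2 ← R2 − R1: [0, 0, 0, 0, 0]
R3 ← R3 − (2)·R1: [0, 0, 0, 0, 0]
The echelon form has 1 nonzero rows, and every pivot lies in the first 4 columns, so rank(P) = rank([P|b]) = 1.
The system is consistent.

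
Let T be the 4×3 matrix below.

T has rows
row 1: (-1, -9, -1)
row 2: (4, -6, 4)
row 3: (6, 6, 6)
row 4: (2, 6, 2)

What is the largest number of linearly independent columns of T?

Row reduce to echelon form.
R2 ← R2 + (4)·R1: [0, -42, 0]
R3 ← R3 + (6)·R1: [0, -48, 0]
R4 ← R4 + (2)·R1: [0, -12, 0]
R3 ← R3 − (8/7)·R2: [0, 0, 0]
R4 ← R4 − (2/7)·R2: [0, 0, 0]
Echelon form has 2 nonzero rows, so rank(T) = 2.
The rank gives the maximum number of linearly independent columns: 2.

2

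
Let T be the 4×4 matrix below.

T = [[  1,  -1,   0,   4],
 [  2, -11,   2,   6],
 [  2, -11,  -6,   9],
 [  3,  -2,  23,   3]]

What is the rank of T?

4

Row reduce to echelon form.
R2 ← R2 − (2)·R1: [0, -9, 2, -2]
R3 ← R3 − (2)·R1: [0, -9, -6, 1]
R4 ← R4 − (3)·R1: [0, 1, 23, -9]
R3 ← R3 − R2: [0, 0, -8, 3]
R4 ← R4 + (1/9)·R2: [0, 0, 209/9, -83/9]
R4 ← R4 + (209/72)·R3: [0, 0, 0, -37/72]
Echelon form has 4 nonzero rows, so rank(T) = 4.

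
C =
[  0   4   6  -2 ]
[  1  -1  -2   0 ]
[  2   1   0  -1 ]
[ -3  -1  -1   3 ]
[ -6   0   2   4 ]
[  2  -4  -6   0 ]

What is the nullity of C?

1

Row reduce to echelon form.
Swap R1 ↔ R2
R3 ← R3 − (2)·R1: [0, 3, 4, -1]
R4 ← R4 + (3)·R1: [0, -4, -7, 3]
R5 ← R5 + (6)·R1: [0, -6, -10, 4]
R6 ← R6 − (2)·R1: [0, -2, -2, 0]
R3 ← R3 − (3/4)·R2: [0, 0, -1/2, 1/2]
R4 ← R4 + R2: [0, 0, -1, 1]
R5 ← R5 + (3/2)·R2: [0, 0, -1, 1]
R6 ← R6 + (1/2)·R2: [0, 0, 1, -1]
R4 ← R4 − (2)·R3: [0, 0, 0, 0]
R5 ← R5 − (2)·R3: [0, 0, 0, 0]
R6 ← R6 + (2)·R3: [0, 0, 0, 0]
3 nonzero rows, so rank(C) = 3.
C has 4 columns; by rank–nullity, nullity = 4 − 3 = 1.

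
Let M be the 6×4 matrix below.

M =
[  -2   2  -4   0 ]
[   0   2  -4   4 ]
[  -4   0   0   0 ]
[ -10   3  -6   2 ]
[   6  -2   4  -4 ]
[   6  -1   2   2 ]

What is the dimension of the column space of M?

Row reduce to echelon form.
R3 ← R3 − (2)·R1: [0, -4, 8, 0]
R4 ← R4 − (5)·R1: [0, -7, 14, 2]
R5 ← R5 + (3)·R1: [0, 4, -8, -4]
R6 ← R6 + (3)·R1: [0, 5, -10, 2]
R3 ← R3 + (2)·R2: [0, 0, 0, 8]
R4 ← R4 + (7/2)·R2: [0, 0, 0, 16]
R5 ← R5 − (2)·R2: [0, 0, 0, -12]
R6 ← R6 − (5/2)·R2: [0, 0, 0, -8]
R4 ← R4 − (2)·R3: [0, 0, 0, 0]
R5 ← R5 + (3/2)·R3: [0, 0, 0, 0]
R6 ← R6 + R3: [0, 0, 0, 0]
Echelon form has 3 nonzero rows, so rank(M) = 3.
The column space has dimension equal to the rank: 3.

3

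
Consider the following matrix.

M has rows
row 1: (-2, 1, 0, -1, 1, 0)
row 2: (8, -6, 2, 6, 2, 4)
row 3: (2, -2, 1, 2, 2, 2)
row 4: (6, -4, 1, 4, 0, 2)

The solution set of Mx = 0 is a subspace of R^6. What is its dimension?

Row reduce to echelon form.
R2 ← R2 + (4)·R1: [0, -2, 2, 2, 6, 4]
R3 ← R3 + R1: [0, -1, 1, 1, 3, 2]
R4 ← R4 + (3)·R1: [0, -1, 1, 1, 3, 2]
R3 ← R3 − (1/2)·R2: [0, 0, 0, 0, 0, 0]
R4 ← R4 − (1/2)·R2: [0, 0, 0, 0, 0, 0]
2 nonzero rows, so rank(M) = 2.
M has 6 columns; by rank–nullity, nullity = 6 − 2 = 4.

4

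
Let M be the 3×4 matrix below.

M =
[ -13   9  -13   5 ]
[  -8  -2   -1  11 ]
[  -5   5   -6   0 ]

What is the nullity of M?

Row reduce to echelon form.
R2 ← R2 − (8/13)·R1: [0, -98/13, 7, 103/13]
R3 ← R3 − (5/13)·R1: [0, 20/13, -1, -25/13]
R3 ← R3 + (10/49)·R2: [0, 0, 3/7, -15/49]
3 nonzero rows, so rank(M) = 3.
M has 4 columns; by rank–nullity, nullity = 4 − 3 = 1.

1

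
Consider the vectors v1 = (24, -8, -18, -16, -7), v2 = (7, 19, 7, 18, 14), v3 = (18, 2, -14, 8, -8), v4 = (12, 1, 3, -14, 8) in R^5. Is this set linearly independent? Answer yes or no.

Form the matrix with these vectors as rows and row reduce.
R2 ← R2 − (7/24)·R1: [0, 64/3, 49/4, 68/3, 385/24]
R3 ← R3 − (3/4)·R1: [0, 8, -1/2, 20, -11/4]
R4 ← R4 − (1/2)·R1: [0, 5, 12, -6, 23/2]
R3 ← R3 − (3/8)·R2: [0, 0, -163/32, 23/2, -561/64]
R4 ← R4 − (15/64)·R2: [0, 0, 2337/256, -181/16, 3963/512]
R4 ← R4 + (2337/1304)·R3: [0, 0, 0, 3031/326, -1299/163]
4 nonzero rows, so the 4 vectors span a space of dimension 4.
Since 4 = 4, the vectors are linearly independent.

yes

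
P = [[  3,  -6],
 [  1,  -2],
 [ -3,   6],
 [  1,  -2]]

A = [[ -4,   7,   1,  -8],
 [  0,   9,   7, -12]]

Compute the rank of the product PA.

1

First compute PA:
[[-12, -33, -39,  48],
 [ -4, -11, -13,  16],
 [ 12,  33,  39, -48],
 [ -4, -11, -13,  16]]
Now row reduce the product.
R2 ← R2 − (1/3)·R1: [0, 0, 0, 0]
R3 ← R3 + R1: [0, 0, 0, 0]
R4 ← R4 − (1/3)·R1: [0, 0, 0, 0]
1 nonzero row, so rank(PA) = 1.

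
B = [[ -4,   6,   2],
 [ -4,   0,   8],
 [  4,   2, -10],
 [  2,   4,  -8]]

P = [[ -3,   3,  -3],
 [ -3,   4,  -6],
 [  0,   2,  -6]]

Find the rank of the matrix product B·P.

2

First compute BP:
[[ -6,  16, -36],
 [ 12,   4, -36],
 [-18,   0,  36],
 [-18,   6,  18]]
Now row reduce the product.
R2 ← R2 + (2)·R1: [0, 36, -108]
R3 ← R3 − (3)·R1: [0, -48, 144]
R4 ← R4 − (3)·R1: [0, -42, 126]
R3 ← R3 + (4/3)·R2: [0, 0, 0]
R4 ← R4 + (7/6)·R2: [0, 0, 0]
2 nonzero rows, so rank(BP) = 2.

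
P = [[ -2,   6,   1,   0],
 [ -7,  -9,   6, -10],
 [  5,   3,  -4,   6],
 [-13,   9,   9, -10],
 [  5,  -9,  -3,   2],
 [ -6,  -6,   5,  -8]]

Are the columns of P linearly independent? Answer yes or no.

Row reduce P to echelon form.
R2 ← R2 − (7/2)·R1: [0, -30, 5/2, -10]
R3 ← R3 + (5/2)·R1: [0, 18, -3/2, 6]
R4 ← R4 − (13/2)·R1: [0, -30, 5/2, -10]
R5 ← R5 + (5/2)·R1: [0, 6, -1/2, 2]
R6 ← R6 − (3)·R1: [0, -24, 2, -8]
R3 ← R3 + (3/5)·R2: [0, 0, 0, 0]
R4 ← R4 − R2: [0, 0, 0, 0]
R5 ← R5 + (1/5)·R2: [0, 0, 0, 0]
R6 ← R6 − (4/5)·R2: [0, 0, 0, 0]
2 pivots among 4 columns.
Only 2 < 4 pivot columns, so the columns are linearly dependent.

no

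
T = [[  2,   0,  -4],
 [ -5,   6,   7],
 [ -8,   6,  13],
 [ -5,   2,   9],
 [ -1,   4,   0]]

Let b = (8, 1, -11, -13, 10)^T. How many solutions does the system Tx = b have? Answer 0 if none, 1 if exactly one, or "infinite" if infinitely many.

infinite

Row reduce the augmented matrix [T | b].
R2 ← R2 + (5/2)·R1: [0, 6, -3, 21]
R3 ← R3 + (4)·R1: [0, 6, -3, 21]
R4 ← R4 + (5/2)·R1: [0, 2, -1, 7]
R5 ← R5 + (1/2)·R1: [0, 4, -2, 14]
R3 ← R3 − R2: [0, 0, 0, 0]
R4 ← R4 − (1/3)·R2: [0, 0, 0, 0]
R5 ← R5 − (2/3)·R2: [0, 0, 0, 0]
The echelon form has 2 nonzero rows, and every pivot lies in the first 3 columns, so rank(T) = rank([T|b]) = 2.
The system is consistent.
rank = 2 < 3 unknowns, so there are infinitely many solutions.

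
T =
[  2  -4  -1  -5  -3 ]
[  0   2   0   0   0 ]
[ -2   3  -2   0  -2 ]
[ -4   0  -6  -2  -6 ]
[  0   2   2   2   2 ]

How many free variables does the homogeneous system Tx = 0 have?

Row reduce to echelon form.
R3 ← R3 + R1: [0, -1, -3, -5, -5]
R4 ← R4 + (2)·R1: [0, -8, -8, -12, -12]
R3 ← R3 + (1/2)·R2: [0, 0, -3, -5, -5]
R4 ← R4 + (4)·R2: [0, 0, -8, -12, -12]
R5 ← R5 − R2: [0, 0, 2, 2, 2]
R4 ← R4 − (8/3)·R3: [0, 0, 0, 4/3, 4/3]
R5 ← R5 + (2/3)·R3: [0, 0, 0, -4/3, -4/3]
R5 ← R5 + R4: [0, 0, 0, 0, 0]
4 nonzero rows, so rank(T) = 4.
T has 5 columns; by rank–nullity, nullity = 5 − 4 = 1.

1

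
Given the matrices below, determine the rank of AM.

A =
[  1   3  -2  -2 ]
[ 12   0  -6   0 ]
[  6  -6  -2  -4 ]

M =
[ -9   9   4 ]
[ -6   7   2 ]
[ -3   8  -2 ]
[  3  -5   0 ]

2

First compute AM:
[[-27,  24,  14],
 [-90,  60,  60],
 [-24,  16,  16]]
Now row reduce the product.
R2 ← R2 − (10/3)·R1: [0, -20, 40/3]
R3 ← R3 − (8/9)·R1: [0, -16/3, 32/9]
R3 ← R3 − (4/15)·R2: [0, 0, 0]
2 nonzero rows, so rank(AM) = 2.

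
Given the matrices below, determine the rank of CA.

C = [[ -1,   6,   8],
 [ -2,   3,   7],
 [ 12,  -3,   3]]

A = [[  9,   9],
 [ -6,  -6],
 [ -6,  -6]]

First compute CA:
[[-93, -93],
 [-78, -78],
 [108, 108]]
Now row reduce the product.
R2 ← R2 − (26/31)·R1: [0, 0]
R3 ← R3 + (36/31)·R1: [0, 0]
1 nonzero row, so rank(CA) = 1.

1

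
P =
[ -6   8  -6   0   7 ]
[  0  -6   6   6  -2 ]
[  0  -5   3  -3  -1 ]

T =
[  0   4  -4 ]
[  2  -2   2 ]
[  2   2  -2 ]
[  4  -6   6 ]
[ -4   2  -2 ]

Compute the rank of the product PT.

2

First compute PT:
[[-24, -38,  38],
 [ 32, -16,  16],
 [-12,  32, -32]]
Now row reduce the product.
R2 ← R2 + (4/3)·R1: [0, -200/3, 200/3]
R3 ← R3 − (1/2)·R1: [0, 51, -51]
R3 ← R3 + (153/200)·R2: [0, 0, 0]
2 nonzero rows, so rank(PT) = 2.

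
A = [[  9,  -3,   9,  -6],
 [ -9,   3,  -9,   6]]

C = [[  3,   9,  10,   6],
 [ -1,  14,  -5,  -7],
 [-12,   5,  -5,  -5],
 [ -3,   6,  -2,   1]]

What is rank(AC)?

1

First compute AC:
[[-60,  48,  72,  24],
 [ 60, -48, -72, -24]]
Now row reduce the product.
R2 ← R2 + R1: [0, 0, 0, 0]
1 nonzero row, so rank(AC) = 1.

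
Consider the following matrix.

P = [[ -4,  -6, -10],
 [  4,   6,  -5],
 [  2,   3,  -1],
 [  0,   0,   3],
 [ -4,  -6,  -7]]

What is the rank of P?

Row reduce to echelon form.
R2 ← R2 + R1: [0, 0, -15]
R3 ← R3 + (1/2)·R1: [0, 0, -6]
R5 ← R5 − R1: [0, 0, 3]
R3 ← R3 − (2/5)·R2: [0, 0, 0]
R4 ← R4 + (1/5)·R2: [0, 0, 0]
R5 ← R5 + (1/5)·R2: [0, 0, 0]
Echelon form has 2 nonzero rows, so rank(P) = 2.

2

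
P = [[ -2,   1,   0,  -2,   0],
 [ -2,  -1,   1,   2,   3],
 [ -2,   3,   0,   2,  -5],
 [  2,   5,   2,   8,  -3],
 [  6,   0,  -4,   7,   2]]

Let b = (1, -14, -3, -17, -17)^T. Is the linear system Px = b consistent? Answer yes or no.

yes

Row reduce the augmented matrix [P | b].
R2 ← R2 − R1: [0, -2, 1, 4, 3, -15]
R3 ← R3 − R1: [0, 2, 0, 4, -5, -4]
R4 ← R4 + R1: [0, 6, 2, 6, -3, -16]
R5 ← R5 + (3)·R1: [0, 3, -4, 1, 2, -14]
R3 ← R3 + R2: [0, 0, 1, 8, -2, -19]
R4 ← R4 + (3)·R2: [0, 0, 5, 18, 6, -61]
R5 ← R5 + (3/2)·R2: [0, 0, -5/2, 7, 13/2, -73/2]
R4 ← R4 − (5)·R3: [0, 0, 0, -22, 16, 34]
R5 ← R5 + (5/2)·R3: [0, 0, 0, 27, 3/2, -84]
R5 ← R5 + (27/22)·R4: [0, 0, 0, 0, 465/22, -465/11]
The echelon form has 5 nonzero rows, and every pivot lies in the first 5 columns, so rank(P) = rank([P|b]) = 5.
The system is consistent.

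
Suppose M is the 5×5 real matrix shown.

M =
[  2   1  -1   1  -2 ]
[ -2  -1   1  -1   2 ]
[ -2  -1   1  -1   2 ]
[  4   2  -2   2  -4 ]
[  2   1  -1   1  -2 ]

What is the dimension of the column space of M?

Row reduce to echelon form.
R2 ← R2 + R1: [0, 0, 0, 0, 0]
R3 ← R3 + R1: [0, 0, 0, 0, 0]
R4 ← R4 − (2)·R1: [0, 0, 0, 0, 0]
R5 ← R5 − R1: [0, 0, 0, 0, 0]
Echelon form has 1 nonzero row, so rank(M) = 1.
The column space has dimension equal to the rank: 1.

1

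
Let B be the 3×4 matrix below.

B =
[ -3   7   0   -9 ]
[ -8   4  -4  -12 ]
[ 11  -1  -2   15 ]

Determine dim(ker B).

1

Row reduce to echelon form.
R2 ← R2 − (8/3)·R1: [0, -44/3, -4, 12]
R3 ← R3 + (11/3)·R1: [0, 74/3, -2, -18]
R3 ← R3 + (37/22)·R2: [0, 0, -96/11, 24/11]
3 nonzero rows, so rank(B) = 3.
B has 4 columns; by rank–nullity, nullity = 4 − 3 = 1.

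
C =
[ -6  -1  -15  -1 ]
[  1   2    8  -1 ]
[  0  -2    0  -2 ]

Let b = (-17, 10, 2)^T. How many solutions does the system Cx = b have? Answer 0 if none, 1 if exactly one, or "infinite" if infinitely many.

Row reduce the augmented matrix [C | b].
R2 ← R2 + (1/6)·R1: [0, 11/6, 11/2, -7/6, 43/6]
R3 ← R3 + (12/11)·R2: [0, 0, 6, -36/11, 108/11]
The echelon form has 3 nonzero rows, and every pivot lies in the first 4 columns, so rank(C) = rank([C|b]) = 3.
The system is consistent.
rank = 3 < 4 unknowns, so there are infinitely many solutions.

infinite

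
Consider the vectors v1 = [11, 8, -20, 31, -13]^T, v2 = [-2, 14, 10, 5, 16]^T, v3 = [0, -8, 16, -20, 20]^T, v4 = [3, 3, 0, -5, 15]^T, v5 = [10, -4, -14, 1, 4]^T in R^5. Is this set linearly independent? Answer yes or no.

Form the matrix with these vectors as rows and row reduce.
R2 ← R2 + (2/11)·R1: [0, 170/11, 70/11, 117/11, 150/11]
R4 ← R4 − (3/11)·R1: [0, 9/11, 60/11, -148/11, 204/11]
R5 ← R5 − (10/11)·R1: [0, -124/11, 46/11, -299/11, 174/11]
R3 ← R3 + (44/85)·R2: [0, 0, 328/17, -1232/85, 460/17]
R4 ← R4 − (9/170)·R2: [0, 0, 87/17, -2383/170, 303/17]
R5 ← R5 + (62/85)·R2: [0, 0, 150/17, -1651/85, 438/17]
R4 ← R4 − (87/328)·R3: [0, 0, 0, -4171/410, 873/82]
R5 ← R5 − (75/164)·R3: [0, 0, 0, -2623/205, 549/41]
R5 ← R5 − (122/97)·R4: [0, 0, 0, 0, 0]
4 nonzero rows, so the 5 vectors span a space of dimension 4.
Since 4 < 5, the vectors are linearly dependent.

no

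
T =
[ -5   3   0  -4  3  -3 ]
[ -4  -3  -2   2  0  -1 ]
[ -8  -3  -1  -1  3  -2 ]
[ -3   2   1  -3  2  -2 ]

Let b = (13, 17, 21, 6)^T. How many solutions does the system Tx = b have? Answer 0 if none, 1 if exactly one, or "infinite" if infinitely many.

infinite

Row reduce the augmented matrix [T | b].
R2 ← R2 − (4/5)·R1: [0, -27/5, -2, 26/5, -12/5, 7/5, 33/5]
R3 ← R3 − (8/5)·R1: [0, -39/5, -1, 27/5, -9/5, 14/5, 1/5]
R4 ← R4 − (3/5)·R1: [0, 1/5, 1, -3/5, 1/5, -1/5, -9/5]
R3 ← R3 − (13/9)·R2: [0, 0, 17/9, -19/9, 5/3, 7/9, -28/3]
R4 ← R4 + (1/27)·R2: [0, 0, 25/27, -11/27, 1/9, -4/27, -14/9]
R4 ← R4 − (25/51)·R3: [0, 0, 0, 32/51, -12/17, -9/17, 154/51]
The echelon form has 4 nonzero rows, and every pivot lies in the first 6 columns, so rank(T) = rank([T|b]) = 4.
The system is consistent.
rank = 4 < 6 unknowns, so there are infinitely many solutions.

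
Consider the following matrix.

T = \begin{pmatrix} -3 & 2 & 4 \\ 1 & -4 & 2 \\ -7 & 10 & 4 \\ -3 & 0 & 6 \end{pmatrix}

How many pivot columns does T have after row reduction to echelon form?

Row reduce to echelon form.
R2 ← R2 + (1/3)·R1: [0, -10/3, 10/3]
R3 ← R3 − (7/3)·R1: [0, 16/3, -16/3]
R4 ← R4 − R1: [0, -2, 2]
R3 ← R3 + (8/5)·R2: [0, 0, 0]
R4 ← R4 − (3/5)·R2: [0, 0, 0]
Echelon form has 2 nonzero rows, so rank(T) = 2.
Each nonzero row contributes one pivot column: 2 pivot columns.

2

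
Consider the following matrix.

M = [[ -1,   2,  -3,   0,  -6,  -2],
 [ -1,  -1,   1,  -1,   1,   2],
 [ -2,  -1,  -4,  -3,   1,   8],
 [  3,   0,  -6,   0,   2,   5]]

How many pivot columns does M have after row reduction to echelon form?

4

Row reduce to echelon form.
R2 ← R2 − R1: [0, -3, 4, -1, 7, 4]
R3 ← R3 − (2)·R1: [0, -5, 2, -3, 13, 12]
R4 ← R4 + (3)·R1: [0, 6, -15, 0, -16, -1]
R3 ← R3 − (5/3)·R2: [0, 0, -14/3, -4/3, 4/3, 16/3]
R4 ← R4 + (2)·R2: [0, 0, -7, -2, -2, 7]
R4 ← R4 − (3/2)·R3: [0, 0, 0, 0, -4, -1]
Echelon form has 4 nonzero rows, so rank(M) = 4.
Each nonzero row contributes one pivot column: 4 pivot columns.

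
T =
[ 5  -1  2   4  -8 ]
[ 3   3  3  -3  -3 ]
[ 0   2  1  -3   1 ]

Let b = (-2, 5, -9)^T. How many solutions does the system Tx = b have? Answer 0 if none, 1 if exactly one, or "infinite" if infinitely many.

0

Row reduce the augmented matrix [T | b].
R2 ← R2 − (3/5)·R1: [0, 18/5, 9/5, -27/5, 9/5, 31/5]
R3 ← R3 − (5/9)·R2: [0, 0, 0, 0, 0, -112/9]
The echelon form has 3 nonzero rows; the last pivot sits in the augmented column, so rank(T) = 2 but rank([T|b]) = 3.
Since the ranks differ, the system is inconsistent.
It has no solutions.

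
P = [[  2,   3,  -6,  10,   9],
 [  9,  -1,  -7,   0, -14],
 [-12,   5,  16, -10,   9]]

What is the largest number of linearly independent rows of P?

Row reduce to echelon form.
R2 ← R2 − (9/2)·R1: [0, -29/2, 20, -45, -109/2]
R3 ← R3 + (6)·R1: [0, 23, -20, 50, 63]
R3 ← R3 + (46/29)·R2: [0, 0, 340/29, -620/29, -680/29]
Echelon form has 3 nonzero rows, so rank(P) = 3.
The rank gives the maximum number of linearly independent rows: 3.

3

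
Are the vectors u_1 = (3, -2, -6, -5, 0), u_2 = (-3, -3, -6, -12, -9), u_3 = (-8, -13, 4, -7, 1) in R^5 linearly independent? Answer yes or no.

Form the matrix with these vectors as rows and row reduce.
R2 ← R2 + R1: [0, -5, -12, -17, -9]
R3 ← R3 + (8/3)·R1: [0, -55/3, -12, -61/3, 1]
R3 ← R3 − (11/3)·R2: [0, 0, 32, 42, 34]
3 nonzero rows, so the 3 vectors span a space of dimension 3.
Since 3 = 3, the vectors are linearly independent.

yes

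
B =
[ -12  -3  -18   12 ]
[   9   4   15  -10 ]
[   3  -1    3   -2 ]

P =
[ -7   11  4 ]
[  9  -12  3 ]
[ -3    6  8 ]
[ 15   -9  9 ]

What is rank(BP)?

2

First compute BP:
[[291, -312, -93],
 [-222, 231,  78],
 [-69,  81,  15]]
Now row reduce the product.
R2 ← R2 + (74/97)·R1: [0, -681/97, 684/97]
R3 ← R3 + (23/97)·R1: [0, 681/97, -684/97]
R3 ← R3 + R2: [0, 0, 0]
2 nonzero rows, so rank(BP) = 2.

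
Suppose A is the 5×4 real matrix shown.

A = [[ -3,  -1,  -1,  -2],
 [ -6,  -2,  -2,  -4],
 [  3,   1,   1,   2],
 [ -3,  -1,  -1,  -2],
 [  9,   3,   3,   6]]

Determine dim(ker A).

Row reduce to echelon form.
R2 ← R2 − (2)·R1: [0, 0, 0, 0]
R3 ← R3 + R1: [0, 0, 0, 0]
R4 ← R4 − R1: [0, 0, 0, 0]
R5 ← R5 + (3)·R1: [0, 0, 0, 0]
1 nonzero row, so rank(A) = 1.
A has 4 columns; by rank–nullity, nullity = 4 − 1 = 3.

3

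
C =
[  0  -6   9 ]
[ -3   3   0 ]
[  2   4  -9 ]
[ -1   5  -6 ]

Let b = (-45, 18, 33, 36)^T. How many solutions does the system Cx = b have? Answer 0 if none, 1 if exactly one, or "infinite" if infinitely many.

infinite

Row reduce the augmented matrix [C | b].
Swap R1 ↔ R2
R3 ← R3 + (2/3)·R1: [0, 6, -9, 45]
R4 ← R4 − (1/3)·R1: [0, 4, -6, 30]
R3 ← R3 + R2: [0, 0, 0, 0]
R4 ← R4 + (2/3)·R2: [0, 0, 0, 0]
The echelon form has 2 nonzero rows, and every pivot lies in the first 3 columns, so rank(C) = rank([C|b]) = 2.
The system is consistent.
rank = 2 < 3 unknowns, so there are infinitely many solutions.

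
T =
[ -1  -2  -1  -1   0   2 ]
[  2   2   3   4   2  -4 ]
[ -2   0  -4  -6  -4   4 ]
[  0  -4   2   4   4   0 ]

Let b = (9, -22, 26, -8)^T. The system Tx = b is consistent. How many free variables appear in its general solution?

Row reduce the augmented matrix [T | b].
R2 ← R2 + (2)·R1: [0, -2, 1, 2, 2, 0, -4]
R3 ← R3 − (2)·R1: [0, 4, -2, -4, -4, 0, 8]
R3 ← R3 + (2)·R2: [0, 0, 0, 0, 0, 0, 0]
R4 ← R4 − (2)·R2: [0, 0, 0, 0, 0, 0, 0]
The echelon form has 2 nonzero rows, and every pivot lies in the first 6 columns, so rank(T) = rank([T|b]) = 2.
The system is consistent.
Free variables = (unknowns) − (rank) = 6 − 2 = 4.

4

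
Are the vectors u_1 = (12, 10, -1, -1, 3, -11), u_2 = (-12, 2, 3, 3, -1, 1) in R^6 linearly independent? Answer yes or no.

Form the matrix with these vectors as rows and row reduce.
R2 ← R2 + R1: [0, 12, 2, 2, 2, -10]
2 nonzero rows, so the 2 vectors span a space of dimension 2.
Since 2 = 2, the vectors are linearly independent.

yes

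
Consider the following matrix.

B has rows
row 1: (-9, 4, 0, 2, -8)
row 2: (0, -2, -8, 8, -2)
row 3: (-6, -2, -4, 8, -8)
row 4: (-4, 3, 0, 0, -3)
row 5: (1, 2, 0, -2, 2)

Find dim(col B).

Row reduce to echelon form.
R3 ← R3 − (2/3)·R1: [0, -14/3, -4, 20/3, -8/3]
R4 ← R4 − (4/9)·R1: [0, 11/9, 0, -8/9, 5/9]
R5 ← R5 + (1/9)·R1: [0, 22/9, 0, -16/9, 10/9]
R3 ← R3 − (7/3)·R2: [0, 0, 44/3, -12, 2]
R4 ← R4 + (11/18)·R2: [0, 0, -44/9, 4, -2/3]
R5 ← R5 + (11/9)·R2: [0, 0, -88/9, 8, -4/3]
R4 ← R4 + (1/3)·R3: [0, 0, 0, 0, 0]
R5 ← R5 + (2/3)·R3: [0, 0, 0, 0, 0]
Echelon form has 3 nonzero rows, so rank(B) = 3.
The column space has dimension equal to the rank: 3.

3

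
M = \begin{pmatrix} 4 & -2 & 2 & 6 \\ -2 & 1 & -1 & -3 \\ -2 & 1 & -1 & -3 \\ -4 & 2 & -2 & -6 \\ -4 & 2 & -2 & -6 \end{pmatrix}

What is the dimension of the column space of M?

1

Row reduce to echelon form.
R2 ← R2 + (1/2)·R1: [0, 0, 0, 0]
R3 ← R3 + (1/2)·R1: [0, 0, 0, 0]
R4 ← R4 + R1: [0, 0, 0, 0]
R5 ← R5 + R1: [0, 0, 0, 0]
Echelon form has 1 nonzero row, so rank(M) = 1.
The column space has dimension equal to the rank: 1.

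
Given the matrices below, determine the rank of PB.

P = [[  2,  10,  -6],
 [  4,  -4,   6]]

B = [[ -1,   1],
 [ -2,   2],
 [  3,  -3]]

First compute PB:
[[-40,  40],
 [ 22, -22]]
Now row reduce the product.
R2 ← R2 + (11/20)·R1: [0, 0]
1 nonzero row, so rank(PB) = 1.

1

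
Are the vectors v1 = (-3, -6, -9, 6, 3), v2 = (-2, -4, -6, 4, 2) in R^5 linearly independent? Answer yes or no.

no

Form the matrix with these vectors as rows and row reduce.
R2 ← R2 − (2/3)·R1: [0, 0, 0, 0, 0]
1 nonzero row, so the 2 vectors span a space of dimension 1.
Since 1 < 2, the vectors are linearly dependent.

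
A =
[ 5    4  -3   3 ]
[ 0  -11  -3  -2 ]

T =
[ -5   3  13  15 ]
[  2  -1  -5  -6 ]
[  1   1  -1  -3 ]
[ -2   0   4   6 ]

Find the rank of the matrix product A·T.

First compute AT:
[[-26,   8,  60,  78],
 [-21,   8,  50,  63]]
Now row reduce the product.
R2 ← R2 − (21/26)·R1: [0, 20/13, 20/13, 0]
2 nonzero rows, so rank(AT) = 2.

2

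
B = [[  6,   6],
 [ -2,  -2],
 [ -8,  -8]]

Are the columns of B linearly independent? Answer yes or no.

Row reduce B to echelon form.
R2 ← R2 + (1/3)·R1: [0, 0]
R3 ← R3 + (4/3)·R1: [0, 0]
1 pivot among 2 columns.
Only 1 < 2 pivot columns, so the columns are linearly dependent.

no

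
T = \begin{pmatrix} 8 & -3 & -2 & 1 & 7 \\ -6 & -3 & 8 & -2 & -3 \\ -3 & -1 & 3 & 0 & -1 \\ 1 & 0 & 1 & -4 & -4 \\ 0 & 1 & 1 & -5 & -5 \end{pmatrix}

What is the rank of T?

Row reduce to echelon form.
R2 ← R2 + (3/4)·R1: [0, -21/4, 13/2, -5/4, 9/4]
R3 ← R3 + (3/8)·R1: [0, -17/8, 9/4, 3/8, 13/8]
R4 ← R4 − (1/8)·R1: [0, 3/8, 5/4, -33/8, -39/8]
R3 ← R3 − (17/42)·R2: [0, 0, -8/21, 37/42, 5/7]
R4 ← R4 + (1/14)·R2: [0, 0, 12/7, -59/14, -33/7]
R5 ← R5 + (4/21)·R2: [0, 0, 47/21, -110/21, -32/7]
R4 ← R4 + (9/2)·R3: [0, 0, 0, -1/4, -3/2]
R5 ← R5 + (47/8)·R3: [0, 0, 0, -1/16, -3/8]
R5 ← R5 − (1/4)·R4: [0, 0, 0, 0, 0]
Echelon form has 4 nonzero rows, so rank(T) = 4.

4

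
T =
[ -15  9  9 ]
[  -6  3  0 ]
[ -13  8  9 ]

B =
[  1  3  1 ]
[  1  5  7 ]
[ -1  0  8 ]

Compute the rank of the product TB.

First compute TB:
[[-15,   0, 120],
 [ -3,  -3,  15],
 [-14,   1, 115]]
Now row reduce the product.
R2 ← R2 − (1/5)·R1: [0, -3, -9]
R3 ← R3 − (14/15)·R1: [0, 1, 3]
R3 ← R3 + (1/3)·R2: [0, 0, 0]
2 nonzero rows, so rank(TB) = 2.

2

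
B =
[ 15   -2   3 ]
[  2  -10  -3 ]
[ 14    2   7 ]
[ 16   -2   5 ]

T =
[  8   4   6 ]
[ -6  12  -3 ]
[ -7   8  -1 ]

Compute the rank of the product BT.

3

First compute BT:
[[111,  60,  93],
 [ 97, -136,  45],
 [ 51, 136,  71],
 [105,  80,  97]]
Now row reduce the product.
R2 ← R2 − (97/111)·R1: [0, -6972/37, -1342/37]
R3 ← R3 − (17/37)·R1: [0, 4012/37, 1046/37]
R4 ← R4 − (35/37)·R1: [0, 860/37, 334/37]
R3 ← R3 + (1003/1743)·R2: [0, 0, 12896/1743]
R4 ← R4 + (215/1743)·R2: [0, 0, 7936/1743]
R4 ← R4 − (8/13)·R3: [0, 0, 0]
3 nonzero rows, so rank(BT) = 3.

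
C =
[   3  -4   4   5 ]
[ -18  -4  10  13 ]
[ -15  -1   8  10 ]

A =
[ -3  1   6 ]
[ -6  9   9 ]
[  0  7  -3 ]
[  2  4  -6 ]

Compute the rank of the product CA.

First compute CA:
[[ 25,  15, -60],
 [104,  68, -252],
 [ 71,  72, -183]]
Now row reduce the product.
R2 ← R2 − (104/25)·R1: [0, 28/5, -12/5]
R3 ← R3 − (71/25)·R1: [0, 147/5, -63/5]
R3 ← R3 − (21/4)·R2: [0, 0, 0]
2 nonzero rows, so rank(CA) = 2.

2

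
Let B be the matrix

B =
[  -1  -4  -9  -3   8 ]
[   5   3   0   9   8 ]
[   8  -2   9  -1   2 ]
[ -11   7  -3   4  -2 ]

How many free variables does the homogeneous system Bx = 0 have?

1

Row reduce to echelon form.
R2 ← R2 + (5)·R1: [0, -17, -45, -6, 48]
R3 ← R3 + (8)·R1: [0, -34, -63, -25, 66]
R4 ← R4 − (11)·R1: [0, 51, 96, 37, -90]
R3 ← R3 − (2)·R2: [0, 0, 27, -13, -30]
R4 ← R4 + (3)·R2: [0, 0, -39, 19, 54]
R4 ← R4 + (13/9)·R3: [0, 0, 0, 2/9, 32/3]
4 nonzero rows, so rank(B) = 4.
B has 5 columns; by rank–nullity, nullity = 5 − 4 = 1.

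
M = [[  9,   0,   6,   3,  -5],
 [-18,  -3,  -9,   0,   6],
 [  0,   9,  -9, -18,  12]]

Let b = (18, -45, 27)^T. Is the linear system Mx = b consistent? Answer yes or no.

yes

Row reduce the augmented matrix [M | b].
R2 ← R2 + (2)·R1: [0, -3, 3, 6, -4, -9]
R3 ← R3 + (3)·R2: [0, 0, 0, 0, 0, 0]
The echelon form has 2 nonzero rows, and every pivot lies in the first 5 columns, so rank(M) = rank([M|b]) = 2.
The system is consistent.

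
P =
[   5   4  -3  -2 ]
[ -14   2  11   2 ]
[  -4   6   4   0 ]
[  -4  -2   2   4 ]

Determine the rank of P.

3

Row reduce to echelon form.
R2 ← R2 + (14/5)·R1: [0, 66/5, 13/5, -18/5]
R3 ← R3 + (4/5)·R1: [0, 46/5, 8/5, -8/5]
R4 ← R4 + (4/5)·R1: [0, 6/5, -2/5, 12/5]
R3 ← R3 − (23/33)·R2: [0, 0, -7/33, 10/11]
R4 ← R4 − (1/11)·R2: [0, 0, -7/11, 30/11]
R4 ← R4 − (3)·R3: [0, 0, 0, 0]
Echelon form has 3 nonzero rows, so rank(P) = 3.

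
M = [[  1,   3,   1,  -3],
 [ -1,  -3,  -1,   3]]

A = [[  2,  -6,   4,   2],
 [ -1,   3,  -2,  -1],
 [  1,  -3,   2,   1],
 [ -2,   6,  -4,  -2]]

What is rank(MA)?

First compute MA:
[[  6, -18,  12,   6],
 [ -6,  18, -12,  -6]]
Now row reduce the product.
R2 ← R2 + R1: [0, 0, 0, 0]
1 nonzero row, so rank(MA) = 1.

1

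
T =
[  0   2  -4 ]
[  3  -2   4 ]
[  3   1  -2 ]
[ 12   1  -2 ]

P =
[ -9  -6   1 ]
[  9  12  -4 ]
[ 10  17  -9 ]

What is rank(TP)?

First compute TP:
[[-22, -44,  28],
 [ -5,  26, -25],
 [-38, -40,  17],
 [-119, -94,  26]]
Now row reduce the product.
R2 ← R2 − (5/22)·R1: [0, 36, -345/11]
R3 ← R3 − (19/11)·R1: [0, 36, -345/11]
R4 ← R4 − (119/22)·R1: [0, 144, -1380/11]
R3 ← R3 − R2: [0, 0, 0]
R4 ← R4 − (4)·R2: [0, 0, 0]
2 nonzero rows, so rank(TP) = 2.

2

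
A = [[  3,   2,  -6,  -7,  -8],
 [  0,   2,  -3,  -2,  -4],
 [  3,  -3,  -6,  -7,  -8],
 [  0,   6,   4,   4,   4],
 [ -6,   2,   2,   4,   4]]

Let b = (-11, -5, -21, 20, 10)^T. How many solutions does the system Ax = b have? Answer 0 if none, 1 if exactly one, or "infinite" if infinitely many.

1

Row reduce the augmented matrix [A | b].
R3 ← R3 − R1: [0, -5, 0, 0, 0, -10]
R5 ← R5 + (2)·R1: [0, 6, -10, -10, -12, -12]
R3 ← R3 + (5/2)·R2: [0, 0, -15/2, -5, -10, -45/2]
R4 ← R4 − (3)·R2: [0, 0, 13, 10, 16, 35]
R5 ← R5 − (3)·R2: [0, 0, -1, -4, 0, 3]
R4 ← R4 + (26/15)·R3: [0, 0, 0, 4/3, -4/3, -4]
R5 ← R5 − (2/15)·R3: [0, 0, 0, -10/3, 4/3, 6]
R5 ← R5 + (5/2)·R4: [0, 0, 0, 0, -2, -4]
The echelon form has 5 nonzero rows, and every pivot lies in the first 5 columns, so rank(A) = rank([A|b]) = 5.
The system is consistent.
rank = 5 = number of unknowns, so the solution is unique.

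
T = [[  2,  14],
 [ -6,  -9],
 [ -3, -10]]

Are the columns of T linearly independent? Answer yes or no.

yes

Row reduce T to echelon form.
R2 ← R2 + (3)·R1: [0, 33]
R3 ← R3 + (3/2)·R1: [0, 11]
R3 ← R3 − (1/3)·R2: [0, 0]
2 pivots among 2 columns.
Every column is a pivot column, so the columns are linearly independent.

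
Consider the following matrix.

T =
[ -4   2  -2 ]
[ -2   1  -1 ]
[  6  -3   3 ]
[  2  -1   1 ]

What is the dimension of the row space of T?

1

Row reduce to echelon form.
R2 ← R2 − (1/2)·R1: [0, 0, 0]
R3 ← R3 + (3/2)·R1: [0, 0, 0]
R4 ← R4 + (1/2)·R1: [0, 0, 0]
Echelon form has 1 nonzero row, so rank(T) = 1.
The row space has dimension equal to the rank: 1.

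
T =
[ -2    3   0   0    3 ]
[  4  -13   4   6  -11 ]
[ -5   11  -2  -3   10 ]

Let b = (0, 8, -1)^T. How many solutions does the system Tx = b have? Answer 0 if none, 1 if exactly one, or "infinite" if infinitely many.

0

Row reduce the augmented matrix [T | b].
R2 ← R2 + (2)·R1: [0, -7, 4, 6, -5, 8]
R3 ← R3 − (5/2)·R1: [0, 7/2, -2, -3, 5/2, -1]
R3 ← R3 + (1/2)·R2: [0, 0, 0, 0, 0, 3]
The echelon form has 3 nonzero rows; the last pivot sits in the augmented column, so rank(T) = 2 but rank([T|b]) = 3.
Since the ranks differ, the system is inconsistent.
It has no solutions.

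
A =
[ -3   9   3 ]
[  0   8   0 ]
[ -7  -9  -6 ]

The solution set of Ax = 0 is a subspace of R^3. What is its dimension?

0

Row reduce to echelon form.
R3 ← R3 − (7/3)·R1: [0, -30, -13]
R3 ← R3 + (15/4)·R2: [0, 0, -13]
3 nonzero rows, so rank(A) = 3.
A has 3 columns; by rank–nullity, nullity = 3 − 3 = 0.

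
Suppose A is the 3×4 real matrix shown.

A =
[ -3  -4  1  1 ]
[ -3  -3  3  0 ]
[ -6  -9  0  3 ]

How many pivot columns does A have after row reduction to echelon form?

2

Row reduce to echelon form.
R2 ← R2 − R1: [0, 1, 2, -1]
R3 ← R3 − (2)·R1: [0, -1, -2, 1]
R3 ← R3 + R2: [0, 0, 0, 0]
Echelon form has 2 nonzero rows, so rank(A) = 2.
Each nonzero row contributes one pivot column: 2 pivot columns.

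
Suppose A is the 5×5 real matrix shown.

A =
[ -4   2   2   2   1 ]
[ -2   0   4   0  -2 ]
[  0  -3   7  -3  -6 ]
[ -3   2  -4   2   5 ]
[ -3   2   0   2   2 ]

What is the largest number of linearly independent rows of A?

Row reduce to echelon form.
R2 ← R2 − (1/2)·R1: [0, -1, 3, -1, -5/2]
R4 ← R4 − (3/4)·R1: [0, 1/2, -11/2, 1/2, 17/4]
R5 ← R5 − (3/4)·R1: [0, 1/2, -3/2, 1/2, 5/4]
R3 ← R3 − (3)·R2: [0, 0, -2, 0, 3/2]
R4 ← R4 + (1/2)·R2: [0, 0, -4, 0, 3]
R5 ← R5 + (1/2)·R2: [0, 0, 0, 0, 0]
R4 ← R4 − (2)·R3: [0, 0, 0, 0, 0]
Echelon form has 3 nonzero rows, so rank(A) = 3.
The rank gives the maximum number of linearly independent rows: 3.

3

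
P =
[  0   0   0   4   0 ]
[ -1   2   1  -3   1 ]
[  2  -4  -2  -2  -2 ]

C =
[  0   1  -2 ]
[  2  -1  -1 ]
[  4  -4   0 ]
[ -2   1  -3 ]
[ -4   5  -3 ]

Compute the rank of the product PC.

2

First compute PC:
[[ -8,   4, -12],
 [ 10,  -5,   6],
 [ -4,   2,  12]]
Now row reduce the product.
R2 ← R2 + (5/4)·R1: [0, 0, -9]
R3 ← R3 − (1/2)·R1: [0, 0, 18]
R3 ← R3 + (2)·R2: [0, 0, 0]
2 nonzero rows, so rank(PC) = 2.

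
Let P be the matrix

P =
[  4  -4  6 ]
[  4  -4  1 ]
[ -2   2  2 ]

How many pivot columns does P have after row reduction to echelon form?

Row reduce to echelon form.
R2 ← R2 − R1: [0, 0, -5]
R3 ← R3 + (1/2)·R1: [0, 0, 5]
R3 ← R3 + R2: [0, 0, 0]
Echelon form has 2 nonzero rows, so rank(P) = 2.
Each nonzero row contributes one pivot column: 2 pivot columns.

2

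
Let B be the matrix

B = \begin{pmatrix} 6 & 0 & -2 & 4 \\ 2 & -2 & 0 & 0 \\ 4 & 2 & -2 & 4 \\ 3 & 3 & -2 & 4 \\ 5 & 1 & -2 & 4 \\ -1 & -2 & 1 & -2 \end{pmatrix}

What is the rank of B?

Row reduce to echelon form.
R2 ← R2 − (1/3)·R1: [0, -2, 2/3, -4/3]
R3 ← R3 − (2/3)·R1: [0, 2, -2/3, 4/3]
R4 ← R4 − (1/2)·R1: [0, 3, -1, 2]
R5 ← R5 − (5/6)·R1: [0, 1, -1/3, 2/3]
R6 ← R6 + (1/6)·R1: [0, -2, 2/3, -4/3]
R3 ← R3 + R2: [0, 0, 0, 0]
R4 ← R4 + (3/2)·R2: [0, 0, 0, 0]
R5 ← R5 + (1/2)·R2: [0, 0, 0, 0]
R6 ← R6 − R2: [0, 0, 0, 0]
Echelon form has 2 nonzero rows, so rank(B) = 2.

2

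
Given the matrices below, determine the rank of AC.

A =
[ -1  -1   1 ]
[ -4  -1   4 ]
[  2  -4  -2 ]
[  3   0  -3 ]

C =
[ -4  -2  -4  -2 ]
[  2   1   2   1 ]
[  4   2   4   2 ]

First compute AC:
[[  6,   3,   6,   3],
 [ 30,  15,  30,  15],
 [-24, -12, -24, -12],
 [-24, -12, -24, -12]]
Now row reduce the product.
R2 ← R2 − (5)·R1: [0, 0, 0, 0]
R3 ← R3 + (4)·R1: [0, 0, 0, 0]
R4 ← R4 + (4)·R1: [0, 0, 0, 0]
1 nonzero row, so rank(AC) = 1.

1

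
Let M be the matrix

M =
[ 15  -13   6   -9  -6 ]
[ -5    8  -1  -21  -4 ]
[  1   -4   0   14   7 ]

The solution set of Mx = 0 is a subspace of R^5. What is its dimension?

2

Row reduce to echelon form.
R2 ← R2 + (1/3)·R1: [0, 11/3, 1, -24, -6]
R3 ← R3 − (1/15)·R1: [0, -47/15, -2/5, 73/5, 37/5]
R3 ← R3 + (47/55)·R2: [0, 0, 5/11, -65/11, 25/11]
3 nonzero rows, so rank(M) = 3.
M has 5 columns; by rank–nullity, nullity = 5 − 3 = 2.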